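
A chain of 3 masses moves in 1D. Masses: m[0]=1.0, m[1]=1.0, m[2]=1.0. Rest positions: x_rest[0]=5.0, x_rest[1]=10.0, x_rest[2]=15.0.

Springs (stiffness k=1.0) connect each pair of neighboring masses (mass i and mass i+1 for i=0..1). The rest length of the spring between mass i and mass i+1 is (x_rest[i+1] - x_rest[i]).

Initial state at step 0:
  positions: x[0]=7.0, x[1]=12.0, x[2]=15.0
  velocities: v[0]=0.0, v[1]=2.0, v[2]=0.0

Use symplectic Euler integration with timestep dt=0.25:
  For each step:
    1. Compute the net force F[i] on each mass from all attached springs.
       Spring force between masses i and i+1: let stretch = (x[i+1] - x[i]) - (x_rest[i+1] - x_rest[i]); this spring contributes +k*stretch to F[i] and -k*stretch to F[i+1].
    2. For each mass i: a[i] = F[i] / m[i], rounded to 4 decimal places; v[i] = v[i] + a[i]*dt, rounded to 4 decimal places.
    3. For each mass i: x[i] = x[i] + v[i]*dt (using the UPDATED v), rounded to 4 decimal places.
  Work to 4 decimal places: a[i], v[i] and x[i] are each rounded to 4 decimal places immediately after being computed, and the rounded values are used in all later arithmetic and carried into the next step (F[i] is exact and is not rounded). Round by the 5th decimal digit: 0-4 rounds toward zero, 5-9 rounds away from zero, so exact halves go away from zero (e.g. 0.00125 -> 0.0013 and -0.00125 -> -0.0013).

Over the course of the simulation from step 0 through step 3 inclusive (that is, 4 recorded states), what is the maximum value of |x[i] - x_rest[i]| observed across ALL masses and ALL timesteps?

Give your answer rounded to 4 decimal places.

Step 0: x=[7.0000 12.0000 15.0000] v=[0.0000 2.0000 0.0000]
Step 1: x=[7.0000 12.3750 15.1250] v=[0.0000 1.5000 0.5000]
Step 2: x=[7.0235 12.5860 15.3906] v=[0.0938 0.8438 1.0625]
Step 3: x=[7.0821 12.6246 15.7935] v=[0.2344 0.1543 1.6114]
Max displacement = 2.6246

Answer: 2.6246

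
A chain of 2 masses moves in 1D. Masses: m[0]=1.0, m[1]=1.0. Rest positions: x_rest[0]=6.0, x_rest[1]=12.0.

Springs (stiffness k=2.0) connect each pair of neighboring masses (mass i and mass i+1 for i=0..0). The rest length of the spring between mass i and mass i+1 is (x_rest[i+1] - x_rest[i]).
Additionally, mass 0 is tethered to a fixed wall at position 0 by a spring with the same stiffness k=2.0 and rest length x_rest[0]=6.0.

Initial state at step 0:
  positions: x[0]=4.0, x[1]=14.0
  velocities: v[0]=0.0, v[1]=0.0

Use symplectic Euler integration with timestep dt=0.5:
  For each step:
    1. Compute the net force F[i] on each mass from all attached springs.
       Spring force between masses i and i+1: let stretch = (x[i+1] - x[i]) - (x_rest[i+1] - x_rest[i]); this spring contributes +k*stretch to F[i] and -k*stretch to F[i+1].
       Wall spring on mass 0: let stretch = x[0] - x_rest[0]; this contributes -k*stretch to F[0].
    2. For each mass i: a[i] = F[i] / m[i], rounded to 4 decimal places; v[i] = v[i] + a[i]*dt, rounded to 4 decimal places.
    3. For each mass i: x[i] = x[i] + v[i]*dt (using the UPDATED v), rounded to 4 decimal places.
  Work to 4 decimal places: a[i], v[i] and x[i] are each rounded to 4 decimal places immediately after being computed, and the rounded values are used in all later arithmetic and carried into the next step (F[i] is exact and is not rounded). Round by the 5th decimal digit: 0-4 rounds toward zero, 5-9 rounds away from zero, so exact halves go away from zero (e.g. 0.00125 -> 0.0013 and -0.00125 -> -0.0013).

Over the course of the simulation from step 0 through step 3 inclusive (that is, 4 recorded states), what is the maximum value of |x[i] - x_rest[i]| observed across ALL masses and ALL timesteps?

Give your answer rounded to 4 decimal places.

Step 0: x=[4.0000 14.0000] v=[0.0000 0.0000]
Step 1: x=[7.0000 12.0000] v=[6.0000 -4.0000]
Step 2: x=[9.0000 10.5000] v=[4.0000 -3.0000]
Step 3: x=[7.2500 11.2500] v=[-3.5000 1.5000]
Max displacement = 3.0000

Answer: 3.0000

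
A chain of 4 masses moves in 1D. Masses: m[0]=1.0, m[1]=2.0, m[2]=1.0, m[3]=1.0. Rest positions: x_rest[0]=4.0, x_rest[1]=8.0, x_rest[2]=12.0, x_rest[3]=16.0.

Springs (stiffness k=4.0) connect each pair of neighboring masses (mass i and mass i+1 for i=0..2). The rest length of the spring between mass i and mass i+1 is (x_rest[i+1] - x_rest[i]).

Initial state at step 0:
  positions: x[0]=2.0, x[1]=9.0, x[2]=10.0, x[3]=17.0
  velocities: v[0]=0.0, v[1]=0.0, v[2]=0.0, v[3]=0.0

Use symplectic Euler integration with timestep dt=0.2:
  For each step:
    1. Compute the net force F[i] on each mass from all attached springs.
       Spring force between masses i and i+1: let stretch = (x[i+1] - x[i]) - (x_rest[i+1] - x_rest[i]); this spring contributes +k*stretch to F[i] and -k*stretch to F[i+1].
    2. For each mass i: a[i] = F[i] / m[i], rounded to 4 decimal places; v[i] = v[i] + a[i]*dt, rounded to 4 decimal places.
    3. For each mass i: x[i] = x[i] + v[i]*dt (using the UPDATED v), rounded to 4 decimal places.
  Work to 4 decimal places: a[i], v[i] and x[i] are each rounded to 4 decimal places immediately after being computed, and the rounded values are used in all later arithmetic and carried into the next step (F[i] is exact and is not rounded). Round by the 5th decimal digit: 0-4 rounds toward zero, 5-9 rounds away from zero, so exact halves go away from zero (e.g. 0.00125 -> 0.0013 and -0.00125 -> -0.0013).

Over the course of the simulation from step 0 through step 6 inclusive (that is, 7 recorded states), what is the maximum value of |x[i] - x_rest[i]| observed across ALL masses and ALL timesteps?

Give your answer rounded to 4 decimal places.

Step 0: x=[2.0000 9.0000 10.0000 17.0000] v=[0.0000 0.0000 0.0000 0.0000]
Step 1: x=[2.4800 8.5200 10.9600 16.5200] v=[2.4000 -2.4000 4.8000 -2.4000]
Step 2: x=[3.2864 7.7520 12.4192 15.7904] v=[4.0320 -3.8400 7.2960 -3.6480]
Step 3: x=[4.1673 7.0001 13.6710 15.1614] v=[4.4045 -3.7594 6.2592 -3.1450]
Step 4: x=[4.8614 6.5553 14.0940 14.9339] v=[3.4707 -2.2242 2.1148 -1.1373]
Step 5: x=[5.1866 6.5780 13.4452 15.2121] v=[1.6258 0.1137 -3.2442 1.3908]
Step 6: x=[5.0944 7.0388 11.9803 15.8476] v=[-0.4611 2.3040 -7.3244 3.1773]
Max displacement = 2.0940

Answer: 2.0940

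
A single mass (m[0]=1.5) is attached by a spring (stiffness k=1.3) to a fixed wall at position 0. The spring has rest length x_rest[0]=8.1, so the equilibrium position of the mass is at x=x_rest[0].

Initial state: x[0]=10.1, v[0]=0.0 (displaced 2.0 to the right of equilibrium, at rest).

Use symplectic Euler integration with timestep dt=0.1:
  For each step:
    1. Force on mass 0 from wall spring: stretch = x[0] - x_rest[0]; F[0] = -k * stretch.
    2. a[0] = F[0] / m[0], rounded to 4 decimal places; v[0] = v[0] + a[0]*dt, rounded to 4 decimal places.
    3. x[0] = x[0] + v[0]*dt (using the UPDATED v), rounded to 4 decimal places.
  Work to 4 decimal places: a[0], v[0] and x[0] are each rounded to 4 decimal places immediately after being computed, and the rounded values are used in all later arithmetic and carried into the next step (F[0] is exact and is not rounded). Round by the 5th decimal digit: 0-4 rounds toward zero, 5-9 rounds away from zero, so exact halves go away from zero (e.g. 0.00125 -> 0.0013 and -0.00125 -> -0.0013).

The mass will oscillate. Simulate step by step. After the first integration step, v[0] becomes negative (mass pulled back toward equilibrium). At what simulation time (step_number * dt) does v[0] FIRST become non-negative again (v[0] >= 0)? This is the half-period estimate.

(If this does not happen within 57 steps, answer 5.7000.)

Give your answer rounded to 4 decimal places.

Answer: 3.4000

Derivation:
Step 0: x=[10.1000] v=[0.0000]
Step 1: x=[10.0827] v=[-0.1733]
Step 2: x=[10.0482] v=[-0.3451]
Step 3: x=[9.9968] v=[-0.5139]
Step 4: x=[9.9290] v=[-0.6783]
Step 5: x=[9.8453] v=[-0.8368]
Step 6: x=[9.7465] v=[-0.9881]
Step 7: x=[9.6334] v=[-1.1308]
Step 8: x=[9.5070] v=[-1.2637]
Step 9: x=[9.3684] v=[-1.3856]
Step 10: x=[9.2189] v=[-1.4955]
Step 11: x=[9.0597] v=[-1.5925]
Step 12: x=[8.8921] v=[-1.6757]
Step 13: x=[8.7177] v=[-1.7444]
Step 14: x=[8.5379] v=[-1.7979]
Step 15: x=[8.3543] v=[-1.8359]
Step 16: x=[8.1685] v=[-1.8579]
Step 17: x=[7.9821] v=[-1.8638]
Step 18: x=[7.7967] v=[-1.8536]
Step 19: x=[7.6140] v=[-1.8273]
Step 20: x=[7.4355] v=[-1.7852]
Step 21: x=[7.2627] v=[-1.7276]
Step 22: x=[7.0972] v=[-1.6550]
Step 23: x=[6.9404] v=[-1.5681]
Step 24: x=[6.7936] v=[-1.4676]
Step 25: x=[6.6582] v=[-1.3544]
Step 26: x=[6.5353] v=[-1.2294]
Step 27: x=[6.4259] v=[-1.0938]
Step 28: x=[6.3310] v=[-0.9487]
Step 29: x=[6.2515] v=[-0.7954]
Step 30: x=[6.1880] v=[-0.6352]
Step 31: x=[6.1411] v=[-0.4695]
Step 32: x=[6.1111] v=[-0.2997]
Step 33: x=[6.0984] v=[-0.1273]
Step 34: x=[6.1030] v=[0.0462]
First v>=0 after going negative at step 34, time=3.4000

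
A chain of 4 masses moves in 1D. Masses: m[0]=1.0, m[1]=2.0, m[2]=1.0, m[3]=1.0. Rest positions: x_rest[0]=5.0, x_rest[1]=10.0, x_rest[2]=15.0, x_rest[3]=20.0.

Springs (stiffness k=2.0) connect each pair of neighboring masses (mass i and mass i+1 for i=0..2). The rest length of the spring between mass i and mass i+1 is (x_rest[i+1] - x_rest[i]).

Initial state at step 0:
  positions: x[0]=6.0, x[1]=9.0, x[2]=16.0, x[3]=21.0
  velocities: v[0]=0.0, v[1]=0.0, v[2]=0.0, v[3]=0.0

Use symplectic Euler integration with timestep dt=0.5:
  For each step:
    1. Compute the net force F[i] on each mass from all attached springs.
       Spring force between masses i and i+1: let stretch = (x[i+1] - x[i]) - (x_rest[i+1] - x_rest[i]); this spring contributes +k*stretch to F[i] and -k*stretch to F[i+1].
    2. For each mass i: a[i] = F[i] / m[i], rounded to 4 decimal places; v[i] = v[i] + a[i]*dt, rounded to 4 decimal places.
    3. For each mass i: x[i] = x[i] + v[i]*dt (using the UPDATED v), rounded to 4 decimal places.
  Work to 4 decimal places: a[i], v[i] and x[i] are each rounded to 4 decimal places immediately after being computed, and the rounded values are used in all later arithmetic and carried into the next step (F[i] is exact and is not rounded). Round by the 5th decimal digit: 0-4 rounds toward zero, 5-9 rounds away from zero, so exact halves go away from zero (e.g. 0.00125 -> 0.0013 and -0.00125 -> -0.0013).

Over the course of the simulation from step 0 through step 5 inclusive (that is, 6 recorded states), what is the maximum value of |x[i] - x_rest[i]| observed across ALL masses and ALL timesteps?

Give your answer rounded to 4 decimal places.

Answer: 1.3438

Derivation:
Step 0: x=[6.0000 9.0000 16.0000 21.0000] v=[0.0000 0.0000 0.0000 0.0000]
Step 1: x=[5.0000 10.0000 15.0000 21.0000] v=[-2.0000 2.0000 -2.0000 0.0000]
Step 2: x=[4.0000 11.0000 14.5000 20.5000] v=[-2.0000 2.0000 -1.0000 -1.0000]
Step 3: x=[4.0000 11.1250 15.2500 19.5000] v=[0.0000 0.2500 1.5000 -2.0000]
Step 4: x=[5.0625 10.5000 16.0625 18.8750] v=[2.1250 -1.2500 1.6250 -1.2500]
Step 5: x=[6.3438 9.9063 15.5000 19.3438] v=[2.5625 -1.1875 -1.1250 0.9375]
Max displacement = 1.3438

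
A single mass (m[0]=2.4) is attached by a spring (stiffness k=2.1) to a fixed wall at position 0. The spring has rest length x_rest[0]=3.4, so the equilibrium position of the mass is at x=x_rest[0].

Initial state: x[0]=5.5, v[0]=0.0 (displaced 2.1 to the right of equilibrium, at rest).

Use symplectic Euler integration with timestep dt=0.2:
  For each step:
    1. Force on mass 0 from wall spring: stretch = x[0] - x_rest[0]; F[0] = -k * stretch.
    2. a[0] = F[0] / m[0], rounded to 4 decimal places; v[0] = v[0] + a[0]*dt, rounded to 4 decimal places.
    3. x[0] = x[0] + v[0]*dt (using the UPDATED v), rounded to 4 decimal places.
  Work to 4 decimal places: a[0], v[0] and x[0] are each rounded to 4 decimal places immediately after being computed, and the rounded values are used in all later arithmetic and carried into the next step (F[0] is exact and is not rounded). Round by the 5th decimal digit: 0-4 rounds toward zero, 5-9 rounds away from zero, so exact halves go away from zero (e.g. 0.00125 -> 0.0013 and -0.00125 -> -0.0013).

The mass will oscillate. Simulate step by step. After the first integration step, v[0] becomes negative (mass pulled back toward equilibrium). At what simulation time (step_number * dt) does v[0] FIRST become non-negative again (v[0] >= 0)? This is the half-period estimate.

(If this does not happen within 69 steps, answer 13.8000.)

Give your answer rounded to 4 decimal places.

Step 0: x=[5.5000] v=[0.0000]
Step 1: x=[5.4265] v=[-0.3675]
Step 2: x=[5.2821] v=[-0.7221]
Step 3: x=[5.0718] v=[-1.0515]
Step 4: x=[4.8030] v=[-1.3441]
Step 5: x=[4.4851] v=[-1.5896]
Step 6: x=[4.1292] v=[-1.7795]
Step 7: x=[3.7478] v=[-1.9071]
Step 8: x=[3.3542] v=[-1.9680]
Step 9: x=[2.9622] v=[-1.9600]
Step 10: x=[2.5855] v=[-1.8834]
Step 11: x=[2.2373] v=[-1.7409]
Step 12: x=[1.9298] v=[-1.5374]
Step 13: x=[1.6738] v=[-1.2801]
Step 14: x=[1.4782] v=[-0.9780]
Step 15: x=[1.3499] v=[-0.6417]
Step 16: x=[1.2933] v=[-0.2829]
Step 17: x=[1.3105] v=[0.0858]
First v>=0 after going negative at step 17, time=3.4000

Answer: 3.4000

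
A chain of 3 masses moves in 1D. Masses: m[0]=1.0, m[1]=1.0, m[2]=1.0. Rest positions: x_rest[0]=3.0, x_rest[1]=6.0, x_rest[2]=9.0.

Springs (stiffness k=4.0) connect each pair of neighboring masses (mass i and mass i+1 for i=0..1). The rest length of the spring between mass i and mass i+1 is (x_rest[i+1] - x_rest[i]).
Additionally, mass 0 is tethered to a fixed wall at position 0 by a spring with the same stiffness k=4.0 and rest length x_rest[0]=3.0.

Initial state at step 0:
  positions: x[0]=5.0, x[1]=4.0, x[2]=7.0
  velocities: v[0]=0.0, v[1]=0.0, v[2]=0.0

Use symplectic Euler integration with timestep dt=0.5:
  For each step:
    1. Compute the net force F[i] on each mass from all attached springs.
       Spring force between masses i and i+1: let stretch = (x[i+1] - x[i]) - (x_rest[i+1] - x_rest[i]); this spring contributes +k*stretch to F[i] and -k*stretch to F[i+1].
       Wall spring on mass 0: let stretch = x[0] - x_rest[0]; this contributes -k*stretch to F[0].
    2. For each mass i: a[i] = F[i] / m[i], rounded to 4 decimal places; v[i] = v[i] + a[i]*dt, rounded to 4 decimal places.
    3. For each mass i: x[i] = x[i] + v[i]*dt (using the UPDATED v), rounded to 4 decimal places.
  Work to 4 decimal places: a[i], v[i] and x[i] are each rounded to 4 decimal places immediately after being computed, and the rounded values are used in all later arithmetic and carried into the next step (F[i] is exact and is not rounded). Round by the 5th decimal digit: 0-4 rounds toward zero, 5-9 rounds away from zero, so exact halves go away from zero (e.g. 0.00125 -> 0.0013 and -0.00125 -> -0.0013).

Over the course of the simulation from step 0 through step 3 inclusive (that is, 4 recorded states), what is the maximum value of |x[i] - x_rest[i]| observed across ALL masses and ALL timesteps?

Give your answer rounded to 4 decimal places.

Answer: 4.0000

Derivation:
Step 0: x=[5.0000 4.0000 7.0000] v=[0.0000 0.0000 0.0000]
Step 1: x=[-1.0000 8.0000 7.0000] v=[-12.0000 8.0000 0.0000]
Step 2: x=[3.0000 2.0000 11.0000] v=[8.0000 -12.0000 8.0000]
Step 3: x=[3.0000 6.0000 9.0000] v=[0.0000 8.0000 -4.0000]
Max displacement = 4.0000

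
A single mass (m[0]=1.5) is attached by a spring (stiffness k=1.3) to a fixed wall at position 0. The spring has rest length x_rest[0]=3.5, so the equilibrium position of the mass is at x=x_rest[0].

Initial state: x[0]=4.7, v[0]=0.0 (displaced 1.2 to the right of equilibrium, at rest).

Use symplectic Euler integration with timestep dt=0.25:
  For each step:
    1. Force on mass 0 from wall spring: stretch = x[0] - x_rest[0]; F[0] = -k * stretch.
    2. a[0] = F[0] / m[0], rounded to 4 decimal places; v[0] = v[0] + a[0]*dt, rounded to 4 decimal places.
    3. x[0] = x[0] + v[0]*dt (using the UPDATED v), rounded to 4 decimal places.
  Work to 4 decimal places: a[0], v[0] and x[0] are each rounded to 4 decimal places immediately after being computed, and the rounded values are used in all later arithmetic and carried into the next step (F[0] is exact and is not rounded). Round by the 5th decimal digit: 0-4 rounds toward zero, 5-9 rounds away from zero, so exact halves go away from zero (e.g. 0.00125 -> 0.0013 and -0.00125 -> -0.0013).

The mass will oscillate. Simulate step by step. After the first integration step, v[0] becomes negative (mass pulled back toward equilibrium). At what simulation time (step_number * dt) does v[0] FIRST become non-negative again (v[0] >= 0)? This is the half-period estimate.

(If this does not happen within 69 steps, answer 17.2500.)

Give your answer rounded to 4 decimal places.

Answer: 3.5000

Derivation:
Step 0: x=[4.7000] v=[0.0000]
Step 1: x=[4.6350] v=[-0.2600]
Step 2: x=[4.5085] v=[-0.5059]
Step 3: x=[4.3274] v=[-0.7244]
Step 4: x=[4.1015] v=[-0.9037]
Step 5: x=[3.8430] v=[-1.0340]
Step 6: x=[3.5659] v=[-1.1083]
Step 7: x=[3.2853] v=[-1.1226]
Step 8: x=[3.0163] v=[-1.0761]
Step 9: x=[2.7735] v=[-0.9713]
Step 10: x=[2.5700] v=[-0.8139]
Step 11: x=[2.4169] v=[-0.6124]
Step 12: x=[2.3225] v=[-0.3777]
Step 13: x=[2.2919] v=[-0.1226]
Step 14: x=[2.3267] v=[0.1392]
First v>=0 after going negative at step 14, time=3.5000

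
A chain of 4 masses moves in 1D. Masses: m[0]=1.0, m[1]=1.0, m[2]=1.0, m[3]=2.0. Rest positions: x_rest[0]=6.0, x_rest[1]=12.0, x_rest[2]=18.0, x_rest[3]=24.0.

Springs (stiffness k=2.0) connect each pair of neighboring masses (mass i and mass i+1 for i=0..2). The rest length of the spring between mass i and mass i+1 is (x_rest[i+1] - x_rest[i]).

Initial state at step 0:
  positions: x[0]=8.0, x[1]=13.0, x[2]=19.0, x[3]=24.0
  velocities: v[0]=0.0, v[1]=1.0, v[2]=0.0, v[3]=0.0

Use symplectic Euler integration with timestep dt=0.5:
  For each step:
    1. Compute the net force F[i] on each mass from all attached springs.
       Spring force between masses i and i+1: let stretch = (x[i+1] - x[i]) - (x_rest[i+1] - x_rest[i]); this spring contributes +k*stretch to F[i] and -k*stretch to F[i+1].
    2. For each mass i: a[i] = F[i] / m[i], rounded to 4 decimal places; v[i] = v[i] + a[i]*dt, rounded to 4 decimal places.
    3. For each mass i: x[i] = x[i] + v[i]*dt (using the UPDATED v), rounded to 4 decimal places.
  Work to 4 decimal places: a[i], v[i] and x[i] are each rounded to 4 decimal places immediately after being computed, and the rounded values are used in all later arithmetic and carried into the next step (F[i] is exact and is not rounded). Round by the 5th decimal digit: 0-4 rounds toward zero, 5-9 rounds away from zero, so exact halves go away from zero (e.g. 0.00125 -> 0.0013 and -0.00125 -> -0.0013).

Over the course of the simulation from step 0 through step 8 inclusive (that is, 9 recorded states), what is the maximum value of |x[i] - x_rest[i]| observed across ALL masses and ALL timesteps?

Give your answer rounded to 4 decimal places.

Step 0: x=[8.0000 13.0000 19.0000 24.0000] v=[0.0000 1.0000 0.0000 0.0000]
Step 1: x=[7.5000 14.0000 18.5000 24.2500] v=[-1.0000 2.0000 -1.0000 0.5000]
Step 2: x=[7.2500 14.0000 18.6250 24.5625] v=[-0.5000 0.0000 0.2500 0.6250]
Step 3: x=[7.3750 12.9375 19.4063 24.8907] v=[0.2500 -2.1250 1.5625 0.6563]
Step 4: x=[7.2813 12.3282 19.6954 25.3478] v=[-0.1875 -1.2187 0.5781 0.9141]
Step 5: x=[6.7110 12.8790 19.1271 25.8918] v=[-1.1406 1.1016 -1.1367 1.0879]
Step 6: x=[6.2247 13.4699 18.8171 26.2446] v=[-0.9726 1.1817 -0.6201 0.7056]
Step 7: x=[6.3610 13.1118 19.5472 26.2405] v=[0.2726 -0.7163 1.4602 -0.0082]
Step 8: x=[6.8727 12.5960 20.4063 26.0631] v=[1.0234 -1.0317 1.7181 -0.3549]
Max displacement = 2.4063

Answer: 2.4063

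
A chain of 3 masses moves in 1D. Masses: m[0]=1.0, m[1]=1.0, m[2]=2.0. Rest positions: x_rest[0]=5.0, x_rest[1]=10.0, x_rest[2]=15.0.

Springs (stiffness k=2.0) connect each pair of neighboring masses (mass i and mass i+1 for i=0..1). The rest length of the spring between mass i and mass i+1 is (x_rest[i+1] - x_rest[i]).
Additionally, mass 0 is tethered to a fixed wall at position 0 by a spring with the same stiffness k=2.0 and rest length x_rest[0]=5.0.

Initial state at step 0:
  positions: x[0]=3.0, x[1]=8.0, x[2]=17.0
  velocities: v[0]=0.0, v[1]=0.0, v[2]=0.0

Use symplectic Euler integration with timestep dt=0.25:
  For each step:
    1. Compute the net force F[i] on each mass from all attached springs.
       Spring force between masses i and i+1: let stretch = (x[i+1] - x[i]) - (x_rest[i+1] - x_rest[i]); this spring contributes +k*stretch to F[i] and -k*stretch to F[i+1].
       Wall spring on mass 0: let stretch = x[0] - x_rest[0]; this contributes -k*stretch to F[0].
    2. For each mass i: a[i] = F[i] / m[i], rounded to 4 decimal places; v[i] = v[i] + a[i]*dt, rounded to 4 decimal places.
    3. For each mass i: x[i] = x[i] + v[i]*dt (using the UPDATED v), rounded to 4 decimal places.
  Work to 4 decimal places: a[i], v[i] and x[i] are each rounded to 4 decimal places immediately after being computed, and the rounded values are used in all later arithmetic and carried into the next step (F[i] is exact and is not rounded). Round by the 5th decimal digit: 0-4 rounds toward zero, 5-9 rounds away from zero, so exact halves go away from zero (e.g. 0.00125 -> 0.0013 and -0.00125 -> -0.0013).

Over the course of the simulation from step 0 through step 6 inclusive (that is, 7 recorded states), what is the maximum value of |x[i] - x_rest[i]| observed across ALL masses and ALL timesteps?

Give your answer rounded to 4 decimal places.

Step 0: x=[3.0000 8.0000 17.0000] v=[0.0000 0.0000 0.0000]
Step 1: x=[3.2500 8.5000 16.7500] v=[1.0000 2.0000 -1.0000]
Step 2: x=[3.7500 9.3750 16.2969] v=[2.0000 3.5000 -1.8125]
Step 3: x=[4.4844 10.4121 15.7237] v=[2.9375 4.1485 -2.2930]
Step 4: x=[5.3992 11.3722 15.1310] v=[3.6592 3.8405 -2.3709]
Step 5: x=[6.3857 12.0556 14.6159] v=[3.9461 2.7334 -2.0606]
Step 6: x=[7.2828 12.3503 14.2532] v=[3.5882 1.1786 -1.4507]
Max displacement = 2.3503

Answer: 2.3503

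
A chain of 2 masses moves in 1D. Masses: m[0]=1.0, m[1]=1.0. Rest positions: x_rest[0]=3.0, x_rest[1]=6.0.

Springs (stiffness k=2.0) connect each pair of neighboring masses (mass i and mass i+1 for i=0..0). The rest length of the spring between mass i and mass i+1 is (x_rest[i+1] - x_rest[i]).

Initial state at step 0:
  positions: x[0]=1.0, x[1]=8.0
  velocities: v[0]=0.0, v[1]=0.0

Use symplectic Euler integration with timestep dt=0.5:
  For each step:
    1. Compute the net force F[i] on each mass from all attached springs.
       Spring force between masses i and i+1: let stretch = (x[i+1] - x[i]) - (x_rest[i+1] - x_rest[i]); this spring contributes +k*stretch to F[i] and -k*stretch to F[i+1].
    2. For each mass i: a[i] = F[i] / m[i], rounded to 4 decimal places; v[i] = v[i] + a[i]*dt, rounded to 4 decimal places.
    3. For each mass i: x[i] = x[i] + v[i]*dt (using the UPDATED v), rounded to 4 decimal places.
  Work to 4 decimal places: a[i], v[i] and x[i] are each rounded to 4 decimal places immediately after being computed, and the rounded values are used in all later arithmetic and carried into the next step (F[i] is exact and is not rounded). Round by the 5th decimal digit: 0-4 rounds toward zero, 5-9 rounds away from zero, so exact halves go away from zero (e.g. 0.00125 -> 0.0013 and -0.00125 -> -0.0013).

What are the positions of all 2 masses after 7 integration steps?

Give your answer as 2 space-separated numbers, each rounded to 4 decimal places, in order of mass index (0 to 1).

Answer: 3.0000 6.0000

Derivation:
Step 0: x=[1.0000 8.0000] v=[0.0000 0.0000]
Step 1: x=[3.0000 6.0000] v=[4.0000 -4.0000]
Step 2: x=[5.0000 4.0000] v=[4.0000 -4.0000]
Step 3: x=[5.0000 4.0000] v=[0.0000 0.0000]
Step 4: x=[3.0000 6.0000] v=[-4.0000 4.0000]
Step 5: x=[1.0000 8.0000] v=[-4.0000 4.0000]
Step 6: x=[1.0000 8.0000] v=[0.0000 0.0000]
Step 7: x=[3.0000 6.0000] v=[4.0000 -4.0000]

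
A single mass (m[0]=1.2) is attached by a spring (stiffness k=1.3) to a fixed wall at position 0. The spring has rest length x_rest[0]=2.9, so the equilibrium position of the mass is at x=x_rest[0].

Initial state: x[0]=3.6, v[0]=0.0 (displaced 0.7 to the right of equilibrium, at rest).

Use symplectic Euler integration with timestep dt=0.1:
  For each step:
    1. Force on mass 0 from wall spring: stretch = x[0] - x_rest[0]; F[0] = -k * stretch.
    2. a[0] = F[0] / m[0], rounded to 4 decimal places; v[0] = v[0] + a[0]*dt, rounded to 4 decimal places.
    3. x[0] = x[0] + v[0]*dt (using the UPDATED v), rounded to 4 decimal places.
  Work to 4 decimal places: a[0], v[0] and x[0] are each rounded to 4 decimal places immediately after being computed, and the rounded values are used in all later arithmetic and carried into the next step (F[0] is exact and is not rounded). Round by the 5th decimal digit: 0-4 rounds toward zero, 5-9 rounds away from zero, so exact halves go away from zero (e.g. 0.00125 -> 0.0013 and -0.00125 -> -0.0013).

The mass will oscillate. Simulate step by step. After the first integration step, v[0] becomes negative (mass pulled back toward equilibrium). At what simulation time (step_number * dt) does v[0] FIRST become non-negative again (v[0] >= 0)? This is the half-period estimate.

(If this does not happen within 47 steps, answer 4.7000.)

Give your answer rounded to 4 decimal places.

Step 0: x=[3.6000] v=[0.0000]
Step 1: x=[3.5924] v=[-0.0758]
Step 2: x=[3.5773] v=[-0.1508]
Step 3: x=[3.5549] v=[-0.2242]
Step 4: x=[3.5254] v=[-0.2952]
Step 5: x=[3.4891] v=[-0.3630]
Step 6: x=[3.4464] v=[-0.4268]
Step 7: x=[3.3978] v=[-0.4860]
Step 8: x=[3.3438] v=[-0.5399]
Step 9: x=[3.2850] v=[-0.5880]
Step 10: x=[3.2220] v=[-0.6297]
Step 11: x=[3.1555] v=[-0.6646]
Step 12: x=[3.0863] v=[-0.6923]
Step 13: x=[3.0151] v=[-0.7125]
Step 14: x=[2.9426] v=[-0.7250]
Step 15: x=[2.8696] v=[-0.7296]
Step 16: x=[2.7970] v=[-0.7263]
Step 17: x=[2.7255] v=[-0.7151]
Step 18: x=[2.6559] v=[-0.6962]
Step 19: x=[2.5889] v=[-0.6698]
Step 20: x=[2.5253] v=[-0.6361]
Step 21: x=[2.4658] v=[-0.5955]
Step 22: x=[2.4110] v=[-0.5485]
Step 23: x=[2.3615] v=[-0.4955]
Step 24: x=[2.3178] v=[-0.4372]
Step 25: x=[2.2804] v=[-0.3741]
Step 26: x=[2.2497] v=[-0.3070]
Step 27: x=[2.2260] v=[-0.2366]
Step 28: x=[2.2096] v=[-0.1636]
Step 29: x=[2.2007] v=[-0.0888]
Step 30: x=[2.1994] v=[-0.0130]
Step 31: x=[2.2057] v=[0.0629]
First v>=0 after going negative at step 31, time=3.1000

Answer: 3.1000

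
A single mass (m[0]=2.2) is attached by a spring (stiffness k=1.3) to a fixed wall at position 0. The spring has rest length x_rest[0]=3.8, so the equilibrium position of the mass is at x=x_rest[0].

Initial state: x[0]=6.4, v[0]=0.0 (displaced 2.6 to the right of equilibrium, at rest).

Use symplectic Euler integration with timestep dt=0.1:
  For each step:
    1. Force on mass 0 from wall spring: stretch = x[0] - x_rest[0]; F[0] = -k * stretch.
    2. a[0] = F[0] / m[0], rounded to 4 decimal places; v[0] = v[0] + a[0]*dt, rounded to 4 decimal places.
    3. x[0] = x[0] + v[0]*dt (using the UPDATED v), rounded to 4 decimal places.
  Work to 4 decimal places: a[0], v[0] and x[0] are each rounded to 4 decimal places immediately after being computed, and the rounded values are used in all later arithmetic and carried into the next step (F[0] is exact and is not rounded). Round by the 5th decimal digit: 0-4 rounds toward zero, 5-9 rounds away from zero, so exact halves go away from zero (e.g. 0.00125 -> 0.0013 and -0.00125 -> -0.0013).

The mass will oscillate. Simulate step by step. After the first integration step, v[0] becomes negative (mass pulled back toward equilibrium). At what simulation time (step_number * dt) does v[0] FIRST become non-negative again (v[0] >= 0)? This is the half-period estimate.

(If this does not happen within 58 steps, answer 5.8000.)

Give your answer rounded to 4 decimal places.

Step 0: x=[6.4000] v=[0.0000]
Step 1: x=[6.3846] v=[-0.1536]
Step 2: x=[6.3540] v=[-0.3063]
Step 3: x=[6.3083] v=[-0.4572]
Step 4: x=[6.2478] v=[-0.6054]
Step 5: x=[6.1728] v=[-0.7500]
Step 6: x=[6.0838] v=[-0.8902]
Step 7: x=[5.9813] v=[-1.0252]
Step 8: x=[5.8659] v=[-1.1541]
Step 9: x=[5.7383] v=[-1.2762]
Step 10: x=[5.5992] v=[-1.3907]
Step 11: x=[5.4495] v=[-1.4970]
Step 12: x=[5.2901] v=[-1.5945]
Step 13: x=[5.1218] v=[-1.6826]
Step 14: x=[4.9457] v=[-1.7607]
Step 15: x=[4.7629] v=[-1.8284]
Step 16: x=[4.5744] v=[-1.8853]
Step 17: x=[4.3813] v=[-1.9311]
Step 18: x=[4.1848] v=[-1.9655]
Step 19: x=[3.9860] v=[-1.9882]
Step 20: x=[3.7861] v=[-1.9992]
Step 21: x=[3.5863] v=[-1.9984]
Step 22: x=[3.3877] v=[-1.9858]
Step 23: x=[3.1916] v=[-1.9614]
Step 24: x=[2.9991] v=[-1.9255]
Step 25: x=[2.8113] v=[-1.8782]
Step 26: x=[2.6293] v=[-1.8198]
Step 27: x=[2.4542] v=[-1.7506]
Step 28: x=[2.2871] v=[-1.6711]
Step 29: x=[2.1289] v=[-1.5817]
Step 30: x=[1.9806] v=[-1.4830]
Step 31: x=[1.8431] v=[-1.3755]
Step 32: x=[1.7171] v=[-1.2599]
Step 33: x=[1.6034] v=[-1.1368]
Step 34: x=[1.5027] v=[-1.0070]
Step 35: x=[1.4156] v=[-0.8713]
Step 36: x=[1.3426] v=[-0.7304]
Step 37: x=[1.2841] v=[-0.5852]
Step 38: x=[1.2405] v=[-0.4365]
Step 39: x=[1.2120] v=[-0.2853]
Step 40: x=[1.1988] v=[-0.1324]
Step 41: x=[1.2009] v=[0.0213]
First v>=0 after going negative at step 41, time=4.1000

Answer: 4.1000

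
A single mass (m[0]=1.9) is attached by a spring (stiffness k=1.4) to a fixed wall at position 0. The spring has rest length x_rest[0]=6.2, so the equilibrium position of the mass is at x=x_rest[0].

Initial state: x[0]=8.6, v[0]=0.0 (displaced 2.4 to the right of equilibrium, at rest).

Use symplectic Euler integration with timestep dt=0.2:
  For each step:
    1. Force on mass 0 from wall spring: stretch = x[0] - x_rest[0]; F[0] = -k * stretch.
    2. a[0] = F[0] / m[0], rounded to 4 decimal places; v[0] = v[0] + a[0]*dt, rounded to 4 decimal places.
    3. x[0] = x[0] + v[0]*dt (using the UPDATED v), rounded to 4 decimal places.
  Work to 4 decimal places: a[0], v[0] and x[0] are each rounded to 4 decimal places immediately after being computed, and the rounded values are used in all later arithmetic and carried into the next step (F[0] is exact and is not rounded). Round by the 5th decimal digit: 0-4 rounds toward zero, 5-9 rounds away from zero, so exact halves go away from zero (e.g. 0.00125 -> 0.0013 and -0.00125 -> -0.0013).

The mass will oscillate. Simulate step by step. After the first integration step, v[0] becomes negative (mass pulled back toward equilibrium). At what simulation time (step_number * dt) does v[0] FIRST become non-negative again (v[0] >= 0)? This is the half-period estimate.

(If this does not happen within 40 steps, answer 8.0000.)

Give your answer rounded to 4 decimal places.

Answer: 3.8000

Derivation:
Step 0: x=[8.6000] v=[0.0000]
Step 1: x=[8.5293] v=[-0.3537]
Step 2: x=[8.3899] v=[-0.6970]
Step 3: x=[8.1860] v=[-1.0197]
Step 4: x=[7.9235] v=[-1.3124]
Step 5: x=[7.6102] v=[-1.5664]
Step 6: x=[7.2554] v=[-1.7742]
Step 7: x=[6.8695] v=[-1.9297]
Step 8: x=[6.4638] v=[-2.0284]
Step 9: x=[6.0503] v=[-2.0673]
Step 10: x=[5.6413] v=[-2.0452]
Step 11: x=[5.2487] v=[-1.9629]
Step 12: x=[4.8842] v=[-1.8227]
Step 13: x=[4.5584] v=[-1.6288]
Step 14: x=[4.2810] v=[-1.3869]
Step 15: x=[4.0602] v=[-1.1041]
Step 16: x=[3.9024] v=[-0.7888]
Step 17: x=[3.8124] v=[-0.4502]
Step 18: x=[3.7927] v=[-0.0983]
Step 19: x=[3.8440] v=[0.2565]
First v>=0 after going negative at step 19, time=3.8000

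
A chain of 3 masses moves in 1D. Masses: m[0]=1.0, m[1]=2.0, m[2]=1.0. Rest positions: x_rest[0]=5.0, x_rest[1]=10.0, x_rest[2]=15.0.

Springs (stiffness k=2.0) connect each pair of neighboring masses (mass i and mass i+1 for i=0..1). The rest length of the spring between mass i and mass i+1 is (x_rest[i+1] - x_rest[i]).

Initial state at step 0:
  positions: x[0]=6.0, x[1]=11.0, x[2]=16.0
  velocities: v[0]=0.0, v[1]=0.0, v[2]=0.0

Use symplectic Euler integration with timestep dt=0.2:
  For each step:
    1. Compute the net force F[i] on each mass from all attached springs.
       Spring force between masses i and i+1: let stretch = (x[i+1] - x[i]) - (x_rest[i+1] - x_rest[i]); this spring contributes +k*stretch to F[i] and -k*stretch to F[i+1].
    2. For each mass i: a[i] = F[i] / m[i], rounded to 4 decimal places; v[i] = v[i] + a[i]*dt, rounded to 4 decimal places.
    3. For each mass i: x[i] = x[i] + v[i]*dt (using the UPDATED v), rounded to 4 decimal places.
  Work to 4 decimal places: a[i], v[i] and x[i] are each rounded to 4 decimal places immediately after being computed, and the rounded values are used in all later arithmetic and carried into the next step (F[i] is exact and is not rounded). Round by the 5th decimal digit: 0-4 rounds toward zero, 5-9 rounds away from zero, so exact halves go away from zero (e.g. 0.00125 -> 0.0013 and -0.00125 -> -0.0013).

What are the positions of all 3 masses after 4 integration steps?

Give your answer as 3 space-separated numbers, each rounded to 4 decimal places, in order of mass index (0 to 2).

Step 0: x=[6.0000 11.0000 16.0000] v=[0.0000 0.0000 0.0000]
Step 1: x=[6.0000 11.0000 16.0000] v=[0.0000 0.0000 0.0000]
Step 2: x=[6.0000 11.0000 16.0000] v=[0.0000 0.0000 0.0000]
Step 3: x=[6.0000 11.0000 16.0000] v=[0.0000 0.0000 0.0000]
Step 4: x=[6.0000 11.0000 16.0000] v=[0.0000 0.0000 0.0000]

Answer: 6.0000 11.0000 16.0000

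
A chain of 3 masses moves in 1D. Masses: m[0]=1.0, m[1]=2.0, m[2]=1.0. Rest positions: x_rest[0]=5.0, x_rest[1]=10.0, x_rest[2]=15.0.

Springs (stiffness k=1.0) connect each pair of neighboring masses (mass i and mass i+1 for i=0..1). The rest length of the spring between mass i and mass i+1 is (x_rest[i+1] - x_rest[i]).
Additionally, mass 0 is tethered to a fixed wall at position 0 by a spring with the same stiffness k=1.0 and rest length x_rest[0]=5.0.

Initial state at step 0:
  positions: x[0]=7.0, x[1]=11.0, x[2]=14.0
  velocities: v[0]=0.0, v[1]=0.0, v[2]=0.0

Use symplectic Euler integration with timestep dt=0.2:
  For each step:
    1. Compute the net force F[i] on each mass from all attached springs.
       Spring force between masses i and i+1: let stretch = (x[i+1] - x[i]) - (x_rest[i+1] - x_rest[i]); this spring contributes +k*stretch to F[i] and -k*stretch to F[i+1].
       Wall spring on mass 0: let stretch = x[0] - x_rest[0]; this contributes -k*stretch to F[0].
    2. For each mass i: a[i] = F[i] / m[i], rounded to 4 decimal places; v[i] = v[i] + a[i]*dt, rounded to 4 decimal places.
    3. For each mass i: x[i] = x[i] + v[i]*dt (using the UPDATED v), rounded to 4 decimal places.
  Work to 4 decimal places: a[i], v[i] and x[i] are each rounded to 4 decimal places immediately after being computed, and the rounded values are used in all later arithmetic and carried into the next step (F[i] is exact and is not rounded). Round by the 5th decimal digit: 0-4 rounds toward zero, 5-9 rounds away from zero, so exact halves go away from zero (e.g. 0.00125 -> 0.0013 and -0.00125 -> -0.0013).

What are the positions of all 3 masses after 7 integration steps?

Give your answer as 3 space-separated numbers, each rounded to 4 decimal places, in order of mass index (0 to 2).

Answer: 4.6105 10.4579 15.7692

Derivation:
Step 0: x=[7.0000 11.0000 14.0000] v=[0.0000 0.0000 0.0000]
Step 1: x=[6.8800 10.9800 14.0800] v=[-0.6000 -0.1000 0.4000]
Step 2: x=[6.6488 10.9400 14.2360] v=[-1.1560 -0.2000 0.7800]
Step 3: x=[6.3233 10.8801 14.4602] v=[-1.6275 -0.2995 1.1208]
Step 4: x=[5.9271 10.8007 14.7412] v=[-1.9808 -0.3972 1.4048]
Step 5: x=[5.4888 10.7026 15.0645] v=[-2.1915 -0.4905 1.6167]
Step 6: x=[5.0395 10.5875 15.4134] v=[-2.2465 -0.5757 1.7443]
Step 7: x=[4.6105 10.4579 15.7692] v=[-2.1448 -0.6479 1.7791]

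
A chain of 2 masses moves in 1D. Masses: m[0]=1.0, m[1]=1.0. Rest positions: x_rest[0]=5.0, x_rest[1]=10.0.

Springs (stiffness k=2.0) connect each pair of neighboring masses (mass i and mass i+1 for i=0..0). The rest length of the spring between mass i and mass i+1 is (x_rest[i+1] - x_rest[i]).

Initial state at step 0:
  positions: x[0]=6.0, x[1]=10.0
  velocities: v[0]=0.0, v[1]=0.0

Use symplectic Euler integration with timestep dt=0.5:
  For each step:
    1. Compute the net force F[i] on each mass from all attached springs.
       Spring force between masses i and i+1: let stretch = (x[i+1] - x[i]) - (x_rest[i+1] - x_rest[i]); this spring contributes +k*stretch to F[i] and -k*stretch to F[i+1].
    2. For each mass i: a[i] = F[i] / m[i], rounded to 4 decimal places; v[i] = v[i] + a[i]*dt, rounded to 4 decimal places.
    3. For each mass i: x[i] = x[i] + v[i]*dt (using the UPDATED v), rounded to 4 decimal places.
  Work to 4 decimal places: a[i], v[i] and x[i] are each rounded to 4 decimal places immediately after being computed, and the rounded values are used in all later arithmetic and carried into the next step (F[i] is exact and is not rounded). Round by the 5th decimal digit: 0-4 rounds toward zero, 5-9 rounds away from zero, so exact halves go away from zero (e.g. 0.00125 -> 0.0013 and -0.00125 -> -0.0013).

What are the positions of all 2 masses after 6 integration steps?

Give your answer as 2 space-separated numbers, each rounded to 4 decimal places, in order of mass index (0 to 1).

Step 0: x=[6.0000 10.0000] v=[0.0000 0.0000]
Step 1: x=[5.5000 10.5000] v=[-1.0000 1.0000]
Step 2: x=[5.0000 11.0000] v=[-1.0000 1.0000]
Step 3: x=[5.0000 11.0000] v=[0.0000 0.0000]
Step 4: x=[5.5000 10.5000] v=[1.0000 -1.0000]
Step 5: x=[6.0000 10.0000] v=[1.0000 -1.0000]
Step 6: x=[6.0000 10.0000] v=[0.0000 0.0000]

Answer: 6.0000 10.0000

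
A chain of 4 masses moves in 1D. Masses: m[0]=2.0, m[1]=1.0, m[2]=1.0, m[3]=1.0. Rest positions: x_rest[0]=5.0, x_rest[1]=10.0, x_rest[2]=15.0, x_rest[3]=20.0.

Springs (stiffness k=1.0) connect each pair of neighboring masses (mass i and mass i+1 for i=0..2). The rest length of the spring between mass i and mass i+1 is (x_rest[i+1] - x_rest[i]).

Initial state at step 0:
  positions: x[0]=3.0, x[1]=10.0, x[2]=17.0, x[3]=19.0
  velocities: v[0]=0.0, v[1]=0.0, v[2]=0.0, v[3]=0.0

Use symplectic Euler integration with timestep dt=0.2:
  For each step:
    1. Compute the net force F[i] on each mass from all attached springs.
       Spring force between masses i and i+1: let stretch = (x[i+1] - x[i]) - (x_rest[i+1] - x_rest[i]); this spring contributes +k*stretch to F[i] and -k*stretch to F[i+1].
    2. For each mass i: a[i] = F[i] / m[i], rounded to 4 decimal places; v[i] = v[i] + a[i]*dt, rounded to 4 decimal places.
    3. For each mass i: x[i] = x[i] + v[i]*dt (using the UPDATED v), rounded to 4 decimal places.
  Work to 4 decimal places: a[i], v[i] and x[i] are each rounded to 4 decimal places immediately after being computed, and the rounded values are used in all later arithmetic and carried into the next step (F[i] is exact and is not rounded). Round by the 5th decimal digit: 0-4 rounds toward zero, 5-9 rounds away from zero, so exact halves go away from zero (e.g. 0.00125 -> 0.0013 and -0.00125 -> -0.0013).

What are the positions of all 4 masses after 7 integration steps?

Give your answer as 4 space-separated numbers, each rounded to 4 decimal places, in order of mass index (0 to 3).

Answer: 4.0000 9.4369 13.5572 21.0056

Derivation:
Step 0: x=[3.0000 10.0000 17.0000 19.0000] v=[0.0000 0.0000 0.0000 0.0000]
Step 1: x=[3.0400 10.0000 16.8000 19.1200] v=[0.2000 0.0000 -1.0000 0.6000]
Step 2: x=[3.1192 9.9936 16.4208 19.3472] v=[0.3960 -0.0320 -1.8960 1.1360]
Step 3: x=[3.2359 9.9693 15.9016 19.6573] v=[0.5834 -0.1214 -2.5962 1.5507]
Step 4: x=[3.3872 9.9130 15.2953 20.0172] v=[0.7567 -0.2816 -3.0315 1.7996]
Step 5: x=[3.5691 9.8109 14.6626 20.3882] v=[0.9093 -0.5103 -3.1636 1.8552]
Step 6: x=[3.7758 9.6532 14.0648 20.7302] v=[1.0335 -0.7883 -2.9888 1.7101]
Step 7: x=[4.0000 9.4369 13.5572 21.0056] v=[1.1212 -1.0815 -2.5380 1.3770]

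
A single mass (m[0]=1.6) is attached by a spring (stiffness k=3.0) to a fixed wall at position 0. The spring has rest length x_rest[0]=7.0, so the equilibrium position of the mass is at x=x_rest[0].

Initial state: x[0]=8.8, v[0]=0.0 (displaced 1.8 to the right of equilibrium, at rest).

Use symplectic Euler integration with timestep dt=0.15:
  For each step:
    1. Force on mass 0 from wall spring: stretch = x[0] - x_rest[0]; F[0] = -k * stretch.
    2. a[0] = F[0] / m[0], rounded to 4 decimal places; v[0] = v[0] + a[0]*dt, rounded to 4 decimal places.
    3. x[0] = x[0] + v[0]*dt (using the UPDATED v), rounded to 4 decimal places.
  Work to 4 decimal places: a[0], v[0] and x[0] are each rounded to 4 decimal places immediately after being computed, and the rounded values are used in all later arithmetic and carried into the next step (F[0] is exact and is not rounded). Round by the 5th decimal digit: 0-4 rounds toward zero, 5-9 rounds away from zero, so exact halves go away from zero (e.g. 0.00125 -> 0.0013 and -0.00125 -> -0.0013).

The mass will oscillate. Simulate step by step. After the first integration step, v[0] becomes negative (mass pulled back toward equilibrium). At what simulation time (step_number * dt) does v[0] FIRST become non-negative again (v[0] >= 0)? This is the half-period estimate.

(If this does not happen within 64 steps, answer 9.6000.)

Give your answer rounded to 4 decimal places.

Step 0: x=[8.8000] v=[0.0000]
Step 1: x=[8.7241] v=[-0.5063]
Step 2: x=[8.5754] v=[-0.9912]
Step 3: x=[8.3603] v=[-1.4343]
Step 4: x=[8.0878] v=[-1.8169]
Step 5: x=[7.7694] v=[-2.1228]
Step 6: x=[7.4185] v=[-2.3392]
Step 7: x=[7.0500] v=[-2.4569]
Step 8: x=[6.6794] v=[-2.4710]
Step 9: x=[6.3223] v=[-2.3808]
Step 10: x=[5.9938] v=[-2.1902]
Step 11: x=[5.7077] v=[-1.9072]
Step 12: x=[5.4761] v=[-1.5437]
Step 13: x=[5.3088] v=[-1.1151]
Step 14: x=[5.2129] v=[-0.6395]
Step 15: x=[5.1924] v=[-0.1369]
Step 16: x=[5.2481] v=[0.3715]
First v>=0 after going negative at step 16, time=2.4000

Answer: 2.4000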